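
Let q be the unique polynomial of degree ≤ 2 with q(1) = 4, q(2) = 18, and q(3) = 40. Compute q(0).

Write q(u) = au^2 + bu + c. Substituting each data point gives a linear system:
  a + b + c = 4
  4a + 2b + c = 18
  9a + 3b + c = 40
Solving the system yields a = 4, b = 2, c = -2.
So q(u) = 4u² + 2u - 2.
Then q(0) = -2.

-2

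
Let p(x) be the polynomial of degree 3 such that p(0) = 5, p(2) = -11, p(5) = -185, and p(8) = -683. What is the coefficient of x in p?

Write p(x) = ax^3 + bx^2 + cx + d. Substituting each data point gives a linear system:
  d = 5
  8a + 4b + 2c + d = -11
  125a + 25b + 5c + d = -185
  512a + 64b + 8c + d = -683
Solving the system yields a = -1, b = -3, c = 2, d = 5.
So p(x) = -x^3 - 3x^2 + 2x + 5.
The coefficient of x is 2.

2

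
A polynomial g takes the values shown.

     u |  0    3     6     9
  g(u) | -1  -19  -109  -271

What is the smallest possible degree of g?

2

Forward differences of the values at u = 0, 3, 6, 9:
  g  : -1  -19  -109  -271
  Δ  : -18  -90  -162
  Δ^2: -72  -72
  Δ^3: 0
The second differences are constant (-72) and nonzero, while all higher differences vanish, so the minimal degree is 2.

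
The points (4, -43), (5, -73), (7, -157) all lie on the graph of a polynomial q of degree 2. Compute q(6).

-111

Using the Lagrange interpolation formula with nodes 4, 5, 7:
  L_0(u) = (u - 5)(u - 7) / 3
  L_1(u) = (u - 4)(u - 7) / -2
  L_2(u) = (u - 4)(u - 5) / 6
Then q(u) = -43·L_0(u) - 73·L_1(u) - 157·L_2(u).
Expanding and collecting terms gives q(u) = -4u^2 + 6u - 3.
Evaluating at u = 6: q(6) = -111.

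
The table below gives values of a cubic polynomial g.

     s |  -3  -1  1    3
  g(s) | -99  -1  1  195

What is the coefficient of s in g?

-5

Write g(s) = as^3 + bs^2 + cs + d. Substituting each data point gives a linear system:
  -27a + 9b - 3c + d = -99
  -a + b - c + d = -1
  a + b + c + d = 1
  27a + 9b + 3c + d = 195
Solving the system yields a = 6, b = 6, c = -5, d = -6.
So g(s) = 6s³ + 6s² - 5s - 6.
The coefficient of s is -5.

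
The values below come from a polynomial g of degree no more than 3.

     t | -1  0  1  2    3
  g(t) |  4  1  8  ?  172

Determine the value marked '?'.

The 4 known points determine the degree-3 polynomial uniquely.
Write g(t) = at^3 + bt^2 + ct + d. Substituting each data point gives a linear system:
  -a + b - c + d = 4
  d = 1
  a + b + c + d = 8
  27a + 9b + 3c + d = 172
Solving the system yields a = 5, b = 5, c = -3, d = 1.
So g(t) = 5t^3 + 5t^2 - 3t + 1.
Then g(2) = 55.

55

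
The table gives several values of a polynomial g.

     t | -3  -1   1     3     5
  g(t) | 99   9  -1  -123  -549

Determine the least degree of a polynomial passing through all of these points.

Forward differences of the values at t = -3, -1, 1, 3, 5:
  g  : 99  9  -1  -123  -549
  Δ  : -90  -10  -122  -426
  Δ^2: 80  -112  -304
  Δ^3: -192  -192
  Δ^4: 0
The third differences are constant (-192) and nonzero, while all higher differences vanish, so the minimal degree is 3.

3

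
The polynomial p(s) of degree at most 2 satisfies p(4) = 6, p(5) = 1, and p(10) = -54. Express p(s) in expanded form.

Write p(s) = as^2 + bs + c. Substituting each data point gives a linear system:
  16a + 4b + c = 6
  25a + 5b + c = 1
  100a + 10b + c = -54
Solving the system yields a = -1, b = 4, c = 6.
So p(s) = -s² + 4s + 6.
Check: p(5) = 1. ✓

p(s) = -s^2 + 4s + 6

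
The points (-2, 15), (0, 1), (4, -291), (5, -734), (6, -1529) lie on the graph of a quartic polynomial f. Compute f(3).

Using the Lagrange interpolation formula with nodes -2, 0, 4, 5, 6:
  L_0(u) = u(u - 4)(u - 5)(u - 6) / 672
  L_1(u) = (u + 2)(u - 4)(u - 5)(u - 6) / -240
  L_2(u) = (u + 2)u(u - 5)(u - 6) / 48
  L_3(u) = (u + 2)u(u - 4)(u - 6) / -35
  L_4(u) = (u + 2)u(u - 4)(u - 5) / 96
Then f(u) = 15·L_0(u) + 1·L_1(u) - 291·L_2(u) - 734·L_3(u) - 1529·L_4(u).
Expanding and collecting terms gives f(u) = -u^4 - 2u^3 + 5u^2 + 3u + 1.
Evaluating at u = 3: f(3) = -80.

-80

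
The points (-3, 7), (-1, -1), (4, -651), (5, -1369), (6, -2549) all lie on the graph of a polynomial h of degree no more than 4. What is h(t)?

h(t) = -t^4 - 5t^3 - 5t^2 + t + 1

Write h(t) = at^4 + bt^3 + ct^2 + dt + e. Substituting each data point gives a linear system:
  81a - 27b + 9c - 3d + e = 7
  a - b + c - d + e = -1
  256a + 64b + 16c + 4d + e = -651
  625a + 125b + 25c + 5d + e = -1369
  1296a + 216b + 36c + 6d + e = -2549
Solving the system yields a = -1, b = -5, c = -5, d = 1, e = 1.
So h(t) = -t^4 - 5t^3 - 5t^2 + t + 1.
Check: h(-3) = 7. ✓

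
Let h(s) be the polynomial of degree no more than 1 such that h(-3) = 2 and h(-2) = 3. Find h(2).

7

Write h(s) = as + b. Substituting each data point gives a linear system:
  -3a + b = 2
  -2a + b = 3
Solving the system yields a = 1, b = 5.
So h(s) = s + 5.
Then h(2) = 7.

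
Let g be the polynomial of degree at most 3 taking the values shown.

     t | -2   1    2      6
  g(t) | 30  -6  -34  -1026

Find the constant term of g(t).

Write g(t) = at^3 + bt^2 + ct + d. Substituting each data point gives a linear system:
  -8a + 4b - 2c + d = 30
  a + b + c + d = -6
  8a + 4b + 2c + d = -34
  216a + 36b + 6c + d = -1026
Solving the system yields a = -5, b = 1, c = 4, d = -6.
So g(t) = -5t^3 + t^2 + 4t - 6.
The constant term is -6.

-6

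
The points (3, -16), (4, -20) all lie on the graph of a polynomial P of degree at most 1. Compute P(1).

Write P(u) = au + b. Substituting each data point gives a linear system:
  3a + b = -16
  4a + b = -20
Solving the system yields a = -4, b = -4.
So P(u) = -4u - 4.
Then P(1) = -8.

-8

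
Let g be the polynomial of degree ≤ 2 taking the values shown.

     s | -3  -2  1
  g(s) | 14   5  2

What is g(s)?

g(s) = 2s^2 + s - 1

Write g(s) = as^2 + bs + c. Substituting each data point gives a linear system:
  9a - 3b + c = 14
  4a - 2b + c = 5
  a + b + c = 2
Solving the system yields a = 2, b = 1, c = -1.
So g(s) = 2s^2 + s - 1.
Check: g(1) = 2. ✓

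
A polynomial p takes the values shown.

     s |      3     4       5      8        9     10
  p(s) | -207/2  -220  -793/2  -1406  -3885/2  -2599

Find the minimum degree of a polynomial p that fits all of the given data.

3

Divided differences on the nodes 3, 4, 5, 8, 9, 10:
  order 0: -207/2  -220  -793/2  -1406  -3885/2  -2599
  order 1: -233/2  -353/2  -673/2  -1073/2  -1313/2
  order 2: -30  -40  -50  -60
  order 3: -2  -2  -2
  order 4: 0  0
  order 5: 0
The order-3 divided differences are all -2 (nonzero) and every higher order vanishes, so the data lies on a polynomial of degree exactly 3.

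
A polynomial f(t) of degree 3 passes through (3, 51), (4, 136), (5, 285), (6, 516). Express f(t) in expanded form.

Write f(t) = at^3 + bt^2 + ct + d. Substituting each data point gives a linear system:
  27a + 9b + 3c + d = 51
  64a + 16b + 4c + d = 136
  125a + 25b + 5c + d = 285
  216a + 36b + 6c + d = 516
Solving the system yields a = 3, b = -4, c = 2, d = 0.
So f(t) = 3t³ - 4t² + 2t.
Check: f(5) = 285. ✓

f(t) = 3t^3 - 4t^2 + 2t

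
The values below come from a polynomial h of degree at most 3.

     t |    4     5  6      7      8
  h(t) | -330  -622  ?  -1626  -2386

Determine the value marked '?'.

-1046

On equispaced nodes a degree-3 polynomial has vanishing fourth forward difference, so
  h(4) - 4·h(5) + 6·h(6) - 4·h(7) + h(8) = 0.
Substituting the known values and solving for h(6):
  6·h(6) = -6276
  h(6) = -1046.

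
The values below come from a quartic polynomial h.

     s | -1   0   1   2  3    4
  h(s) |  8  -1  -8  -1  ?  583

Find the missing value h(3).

On equispaced nodes a degree-4 polynomial has vanishing fifth forward difference, so
  - h(-1) + 5·h(0) - 10·h(1) + 10·h(2) - 5·h(3) + h(4) = 0.
Substituting the known values and solving for h(3):
  -5·h(3) = -640
  h(3) = 128.

128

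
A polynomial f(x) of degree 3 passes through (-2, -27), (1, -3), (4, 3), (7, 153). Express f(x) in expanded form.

Write f(x) = ax^3 + bx^2 + cx + d. Substituting each data point gives a linear system:
  -8a + 4b - 2c + d = -27
  a + b + c + d = -3
  64a + 16b + 4c + d = 3
  343a + 49b + 7c + d = 153
Solving the system yields a = 1, b = -4, c = 1, d = -1.
So f(x) = x³ - 4x² + x - 1.
Check: f(1) = -3. ✓

f(x) = x^3 - 4x^2 + x - 1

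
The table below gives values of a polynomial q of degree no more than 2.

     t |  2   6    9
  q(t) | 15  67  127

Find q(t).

q(t) = t^2 + 5t + 1

Using the Lagrange interpolation formula with nodes 2, 6, 9:
  L_0(t) = (t - 6)(t - 9) / 28
  L_1(t) = (t - 2)(t - 9) / -12
  L_2(t) = (t - 2)(t - 6) / 21
Then q(t) = 15·L_0(t) + 67·L_1(t) + 127·L_2(t).
Expanding and collecting terms gives q(t) = t² + 5t + 1.
Check: q(2) = 15. ✓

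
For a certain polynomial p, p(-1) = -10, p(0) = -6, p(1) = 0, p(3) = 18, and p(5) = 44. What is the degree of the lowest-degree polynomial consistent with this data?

Divided differences on the nodes -1, 0, 1, 3, 5:
  order 0: -10  -6  0  18  44
  order 1: 4  6  9  13
  order 2: 1  1  1
  order 3: 0  0
  order 4: 0
The order-2 divided differences are all 1 (nonzero) and every higher order vanishes, so the data lies on a polynomial of degree exactly 2.

2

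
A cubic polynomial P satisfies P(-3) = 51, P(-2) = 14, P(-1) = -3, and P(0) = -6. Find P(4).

2

Write P(n) = an^3 + bn^2 + cn + d. Substituting each data point gives a linear system:
  -27a + 9b - 3c + d = 51
  -8a + 4b - 2c + d = 14
  -a + b - c + d = -3
  d = -6
Solving the system yields a = -1, b = 4, c = 2, d = -6.
So P(n) = -n^3 + 4n^2 + 2n - 6.
Then P(4) = 2.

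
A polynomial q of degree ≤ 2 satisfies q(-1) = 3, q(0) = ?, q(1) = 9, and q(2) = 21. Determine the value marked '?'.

3

The 3 known points determine the degree-2 polynomial uniquely.
Write q(n) = an^2 + bn + c. Substituting each data point gives a linear system:
  a - b + c = 3
  a + b + c = 9
  4a + 2b + c = 21
Solving the system yields a = 3, b = 3, c = 3.
So q(n) = 3n^2 + 3n + 3.
Then q(0) = 3.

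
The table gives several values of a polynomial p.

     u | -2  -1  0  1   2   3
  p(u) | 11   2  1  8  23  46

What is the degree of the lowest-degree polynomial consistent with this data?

2

Forward differences of the values at u = -2, -1, 0, 1, 2, 3:
  p  : 11  2  1  8  23  46
  Δ  : -9  -1  7  15  23
  Δ^2: 8  8  8  8
  Δ^3: 0  0  0
  Δ^4: 0  0
  Δ^5: 0
The second differences are constant (8) and nonzero, while all higher differences vanish, so the minimal degree is 2.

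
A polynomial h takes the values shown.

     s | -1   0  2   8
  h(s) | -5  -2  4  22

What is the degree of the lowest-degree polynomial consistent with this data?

1

Divided differences on the nodes -1, 0, 2, 8:
  order 0: -5  -2  4  22
  order 1: 3  3  3
  order 2: 0  0
  order 3: 0
The order-1 divided differences are all 3 (nonzero) and every higher order vanishes, so the data lies on a polynomial of degree exactly 1.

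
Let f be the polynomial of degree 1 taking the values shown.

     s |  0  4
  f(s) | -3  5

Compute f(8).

13

Write f(s) = as + b. Substituting each data point gives a linear system:
  b = -3
  4a + b = 5
Solving the system yields a = 2, b = -3.
So f(s) = 2s - 3.
Then f(8) = 13.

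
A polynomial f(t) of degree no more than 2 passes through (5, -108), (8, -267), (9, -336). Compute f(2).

Using the Lagrange interpolation formula with nodes 5, 8, 9:
  L_0(t) = (t - 8)(t - 9) / 12
  L_1(t) = (t - 5)(t - 9) / -3
  L_2(t) = (t - 5)(t - 8) / 4
Then f(t) = -108·L_0(t) - 267·L_1(t) - 336·L_2(t).
Expanding and collecting terms gives f(t) = -4t^2 - t - 3.
Evaluating at t = 2: f(2) = -21.

-21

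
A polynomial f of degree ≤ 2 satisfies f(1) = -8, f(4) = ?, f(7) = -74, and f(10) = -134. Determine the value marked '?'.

The 3 known points determine the degree-2 polynomial uniquely.
Write f(s) = as^2 + bs + c. Substituting each data point gives a linear system:
  a + b + c = -8
  49a + 7b + c = -74
  100a + 10b + c = -134
Solving the system yields a = -1, b = -3, c = -4.
So f(s) = -s^2 - 3s - 4.
Then f(4) = -32.

-32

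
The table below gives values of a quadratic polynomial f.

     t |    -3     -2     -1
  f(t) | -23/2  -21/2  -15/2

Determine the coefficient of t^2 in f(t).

1

Write f(t) = at^2 + bt + c. Substituting each data point gives a linear system:
  9a - 3b + c = -23/2
  4a - 2b + c = -21/2
  a - b + c = -15/2
Solving the system yields a = 1, b = 6, c = -5/2.
So f(t) = t^2 + 6t - 5/2.
The leading coefficient is 1.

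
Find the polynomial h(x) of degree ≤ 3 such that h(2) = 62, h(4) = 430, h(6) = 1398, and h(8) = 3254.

h(x) = 6x^3 + 3x^2 - 2x + 6

Write h(x) = ax^3 + bx^2 + cx + d. Substituting each data point gives a linear system:
  8a + 4b + 2c + d = 62
  64a + 16b + 4c + d = 430
  216a + 36b + 6c + d = 1398
  512a + 64b + 8c + d = 3254
Solving the system yields a = 6, b = 3, c = -2, d = 6.
So h(x) = 6x^3 + 3x^2 - 2x + 6.
Check: h(2) = 62. ✓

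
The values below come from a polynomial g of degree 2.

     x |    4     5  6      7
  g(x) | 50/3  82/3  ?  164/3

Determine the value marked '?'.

40

On equispaced nodes a degree-2 polynomial has vanishing third forward difference, so
  - g(4) + 3·g(5) - 3·g(6) + g(7) = 0.
Substituting the known values and solving for g(6):
  -3·g(6) = -120
  g(6) = 40.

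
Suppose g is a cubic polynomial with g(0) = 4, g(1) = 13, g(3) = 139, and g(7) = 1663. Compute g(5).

609

Write g(n) = an^3 + bn^2 + cn + d. Substituting each data point gives a linear system:
  d = 4
  a + b + c + d = 13
  27a + 9b + 3c + d = 139
  343a + 49b + 7c + d = 1663
Solving the system yields a = 5, b = -2, c = 6, d = 4.
So g(n) = 5n^3 - 2n^2 + 6n + 4.
Then g(5) = 609.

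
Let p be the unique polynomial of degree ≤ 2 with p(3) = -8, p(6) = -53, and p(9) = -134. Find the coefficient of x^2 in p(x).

-2

Write p(x) = ax^2 + bx + c. Substituting each data point gives a linear system:
  9a + 3b + c = -8
  36a + 6b + c = -53
  81a + 9b + c = -134
Solving the system yields a = -2, b = 3, c = 1.
So p(x) = -2x^2 + 3x + 1.
The leading coefficient is -2.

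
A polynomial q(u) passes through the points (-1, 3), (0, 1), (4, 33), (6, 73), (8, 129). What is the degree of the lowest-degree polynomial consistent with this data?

2

Divided differences on the nodes -1, 0, 4, 6, 8:
  order 0: 3  1  33  73  129
  order 1: -2  8  20  28
  order 2: 2  2  2
  order 3: 0  0
  order 4: 0
The order-2 divided differences are all 2 (nonzero) and every higher order vanishes, so the data lies on a polynomial of degree exactly 2.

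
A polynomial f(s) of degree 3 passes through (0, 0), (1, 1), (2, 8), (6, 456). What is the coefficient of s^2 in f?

-6

Write f(s) = as^3 + bs^2 + cs + d. Substituting each data point gives a linear system:
  d = 0
  a + b + c + d = 1
  8a + 4b + 2c + d = 8
  216a + 36b + 6c + d = 456
Solving the system yields a = 3, b = -6, c = 4, d = 0.
So f(s) = 3s^3 - 6s^2 + 4s.
The coefficient of s^2 is -6.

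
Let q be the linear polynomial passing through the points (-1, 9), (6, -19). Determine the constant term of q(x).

Write q(x) = ax + b. Substituting each data point gives a linear system:
  -a + b = 9
  6a + b = -19
Solving the system yields a = -4, b = 5.
So q(x) = -4x + 5.
The constant term is 5.

5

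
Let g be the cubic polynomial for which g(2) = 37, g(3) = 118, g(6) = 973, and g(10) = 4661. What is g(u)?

Write g(u) = au^3 + bu^2 + cu + d. Substituting each data point gives a linear system:
  8a + 4b + 2c + d = 37
  27a + 9b + 3c + d = 118
  216a + 36b + 6c + d = 973
  1000a + 100b + 10c + d = 4661
Solving the system yields a = 5, b = -4, c = 6, d = 1.
So g(u) = 5u³ - 4u² + 6u + 1.
Check: g(10) = 4661. ✓

g(u) = 5u^3 - 4u^2 + 6u + 1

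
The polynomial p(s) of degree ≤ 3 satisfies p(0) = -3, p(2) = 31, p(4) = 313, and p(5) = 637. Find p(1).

Using the Lagrange interpolation formula with nodes 0, 2, 4, 5:
  L_0(s) = (s - 2)(s - 4)(s - 5) / -40
  L_1(s) = s(s - 4)(s - 5) / 12
  L_2(s) = s(s - 2)(s - 5) / -8
  L_3(s) = s(s - 2)(s - 4) / 15
Then p(s) = -3·L_0(s) + 31·L_1(s) + 313·L_2(s) + 637·L_3(s).
Expanding and collecting terms gives p(s) = 6s^3 - 5s^2 + 3s - 3.
Evaluating at s = 1: p(1) = 1.

1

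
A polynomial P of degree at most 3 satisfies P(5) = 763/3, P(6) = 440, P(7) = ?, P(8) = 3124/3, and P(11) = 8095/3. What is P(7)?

The 4 known points determine the degree-3 polynomial uniquely.
Write P(t) = at^3 + bt^2 + ct + d. Substituting each data point gives a linear system:
  125a + 25b + 5c + d = 763/3
  216a + 36b + 6c + d = 440
  512a + 64b + 8c + d = 3124/3
  1331a + 121b + 11c + d = 8095/3
Solving the system yields a = 2, b = 1/3, c = 0, d = -4.
So P(t) = 2t³ + (1/3)t² - 4.
Then P(7) = 2095/3.

2095/3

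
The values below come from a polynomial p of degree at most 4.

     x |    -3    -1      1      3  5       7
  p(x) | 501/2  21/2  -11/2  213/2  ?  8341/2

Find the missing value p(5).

The 5 known points determine the degree-4 polynomial uniquely.
Write p(x) = ax^4 + bx^3 + cx^2 + dx + e. Substituting each data point gives a linear system:
  81a - 27b + 9c - 3d + e = 501/2
  a - b + c - d + e = 21/2
  a + b + c + d + e = -11/2
  81a + 27b + 9c + 3d + e = 213/2
  2401a + 343b + 49c + 7d + e = 8341/2
Solving the system yields a = 2, b = -2, c = 2, d = -6, e = -3/2.
So p(x) = 2x^4 - 2x^3 + 2x^2 - 6x - 3/2.
Then p(5) = 2037/2.

2037/2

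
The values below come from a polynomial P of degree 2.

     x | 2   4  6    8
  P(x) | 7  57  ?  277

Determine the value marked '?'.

On equispaced nodes a degree-2 polynomial has vanishing third forward difference, so
  - P(2) + 3·P(4) - 3·P(6) + P(8) = 0.
Substituting the known values and solving for P(6):
  -3·P(6) = -441
  P(6) = 147.

147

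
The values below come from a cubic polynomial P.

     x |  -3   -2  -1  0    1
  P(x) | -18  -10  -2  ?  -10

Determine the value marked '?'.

On equispaced nodes a degree-3 polynomial has vanishing fourth forward difference, so
  P(-3) - 4·P(-2) + 6·P(-1) - 4·P(0) + P(1) = 0.
Substituting the known values and solving for P(0):
  -4·P(0) = 0
  P(0) = 0.

0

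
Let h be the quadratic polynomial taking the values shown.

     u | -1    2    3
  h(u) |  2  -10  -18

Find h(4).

-28

Write h(u) = au^2 + bu + c. Substituting each data point gives a linear system:
  a - b + c = 2
  4a + 2b + c = -10
  9a + 3b + c = -18
Solving the system yields a = -1, b = -3, c = 0.
So h(u) = -u^2 - 3u.
Then h(4) = -28.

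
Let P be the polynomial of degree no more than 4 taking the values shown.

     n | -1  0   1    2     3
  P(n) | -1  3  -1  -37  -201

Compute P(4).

-661

Using the Lagrange interpolation formula with nodes -1, 0, 1, 2, 3:
  L_0(n) = n(n - 1)(n - 2)(n - 3) / 24
  L_1(n) = (n + 1)(n - 1)(n - 2)(n - 3) / -6
  L_2(n) = (n + 1)n(n - 2)(n - 3) / 4
  L_3(n) = (n + 1)n(n - 1)(n - 3) / -6
  L_4(n) = (n + 1)n(n - 1)(n - 2) / 24
Then P(n) = -1·L_0(n) + 3·L_1(n) - 1·L_2(n) - 37·L_3(n) - 201·L_4(n).
Expanding and collecting terms gives P(n) = -3n^4 + 2n^3 - n^2 - 2n + 3.
Evaluating at n = 4: P(4) = -661.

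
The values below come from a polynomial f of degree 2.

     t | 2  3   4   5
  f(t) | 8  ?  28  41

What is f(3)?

The 3 known points determine the degree-2 polynomial uniquely.
Write f(t) = at^2 + bt + c. Substituting each data point gives a linear system:
  4a + 2b + c = 8
  16a + 4b + c = 28
  25a + 5b + c = 41
Solving the system yields a = 1, b = 4, c = -4.
So f(t) = t^2 + 4t - 4.
Then f(3) = 17.

17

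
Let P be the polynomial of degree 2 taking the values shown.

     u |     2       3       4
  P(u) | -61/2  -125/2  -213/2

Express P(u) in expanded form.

P(u) = -6u^2 - 2u - 5/2

Write P(u) = au^2 + bu + c. Substituting each data point gives a linear system:
  4a + 2b + c = -61/2
  9a + 3b + c = -125/2
  16a + 4b + c = -213/2
Solving the system yields a = -6, b = -2, c = -5/2.
So P(u) = -6u^2 - 2u - 5/2.
Check: P(2) = -61/2. ✓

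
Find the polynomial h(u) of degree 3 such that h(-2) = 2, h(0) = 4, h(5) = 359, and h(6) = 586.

Write h(u) = au^3 + bu^2 + cu + d. Substituting each data point gives a linear system:
  -8a + 4b - 2c + d = 2
  d = 4
  125a + 25b + 5c + d = 359
  216a + 36b + 6c + d = 586
Solving the system yields a = 2, b = 4, c = 1, d = 4.
So h(u) = 2u^3 + 4u^2 + u + 4.
Check: h(-2) = 2. ✓

h(u) = 2u^3 + 4u^2 + u + 4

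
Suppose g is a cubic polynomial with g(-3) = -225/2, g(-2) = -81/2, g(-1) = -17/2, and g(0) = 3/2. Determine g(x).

g(x) = 3x^3 - 2x^2 + 5x + 3/2

Using the Lagrange interpolation formula with nodes -3, -2, -1, 0:
  L_0(x) = (x + 2)(x + 1)x / -6
  L_1(x) = (x + 3)(x + 1)x / 2
  L_2(x) = (x + 3)(x + 2)x / -2
  L_3(x) = (x + 3)(x + 2)(x + 1) / 6
Then g(x) = -225/2·L_0(x) - 81/2·L_1(x) - 17/2·L_2(x) + 3/2·L_3(x).
Expanding and collecting terms gives g(x) = 3x³ - 2x² + 5x + 3/2.
Check: g(-2) = -81/2. ✓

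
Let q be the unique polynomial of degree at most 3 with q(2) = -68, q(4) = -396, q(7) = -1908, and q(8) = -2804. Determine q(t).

q(t) = -5t^3 - 3t^2 - 6t - 4

Write q(t) = at^3 + bt^2 + ct + d. Substituting each data point gives a linear system:
  8a + 4b + 2c + d = -68
  64a + 16b + 4c + d = -396
  343a + 49b + 7c + d = -1908
  512a + 64b + 8c + d = -2804
Solving the system yields a = -5, b = -3, c = -6, d = -4.
So q(t) = -5t^3 - 3t^2 - 6t - 4.
Check: q(8) = -2804. ✓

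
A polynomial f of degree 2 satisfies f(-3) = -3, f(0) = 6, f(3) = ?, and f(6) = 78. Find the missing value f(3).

On equispaced nodes a degree-2 polynomial has vanishing third forward difference, so
  - f(-3) + 3·f(0) - 3·f(3) + f(6) = 0.
Substituting the known values and solving for f(3):
  -3·f(3) = -99
  f(3) = 33.

33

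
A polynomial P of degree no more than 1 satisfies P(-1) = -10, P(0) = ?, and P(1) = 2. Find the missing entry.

-4

The 2 known points determine the degree-1 polynomial uniquely.
Write P(n) = an + b. Substituting each data point gives a linear system:
  -a + b = -10
  a + b = 2
Solving the system yields a = 6, b = -4.
So P(n) = 6n - 4.
Then P(0) = -4.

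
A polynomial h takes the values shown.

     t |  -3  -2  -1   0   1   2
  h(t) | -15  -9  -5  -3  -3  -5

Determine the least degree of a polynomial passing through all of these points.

Forward differences of the values at t = -3, -2, -1, 0, 1, 2:
  h  : -15  -9  -5  -3  -3  -5
  Δ  : 6  4  2  0  -2
  Δ^2: -2  -2  -2  -2
  Δ^3: 0  0  0
  Δ^4: 0  0
  Δ^5: 0
The second differences are constant (-2) and nonzero, while all higher differences vanish, so the minimal degree is 2.

2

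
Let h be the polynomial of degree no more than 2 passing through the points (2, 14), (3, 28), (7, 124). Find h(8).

158

Using the Lagrange interpolation formula with nodes 2, 3, 7:
  L_0(u) = (u - 3)(u - 7) / 5
  L_1(u) = (u - 2)(u - 7) / -4
  L_2(u) = (u - 2)(u - 3) / 20
Then h(u) = 14·L_0(u) + 28·L_1(u) + 124·L_2(u).
Expanding and collecting terms gives h(u) = 2u^2 + 4u - 2.
Evaluating at u = 8: h(8) = 158.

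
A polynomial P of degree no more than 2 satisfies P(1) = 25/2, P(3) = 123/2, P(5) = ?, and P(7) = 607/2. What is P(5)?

317/2

The 3 known points determine the degree-2 polynomial uniquely.
Write P(x) = ax^2 + bx + c. Substituting each data point gives a linear system:
  a + b + c = 25/2
  9a + 3b + c = 123/2
  49a + 7b + c = 607/2
Solving the system yields a = 6, b = 1/2, c = 6.
So P(x) = 6x^2 + (1/2)x + 6.
Then P(5) = 317/2.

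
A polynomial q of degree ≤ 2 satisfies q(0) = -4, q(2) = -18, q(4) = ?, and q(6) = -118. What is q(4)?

The 3 known points determine the degree-2 polynomial uniquely.
Write q(t) = at^2 + bt + c. Substituting each data point gives a linear system:
  c = -4
  4a + 2b + c = -18
  36a + 6b + c = -118
Solving the system yields a = -3, b = -1, c = -4.
So q(t) = -3t² - t - 4.
Then q(4) = -56.

-56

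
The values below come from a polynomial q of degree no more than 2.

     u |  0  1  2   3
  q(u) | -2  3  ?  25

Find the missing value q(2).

On equispaced nodes a degree-2 polynomial has vanishing third forward difference, so
  - q(0) + 3·q(1) - 3·q(2) + q(3) = 0.
Substituting the known values and solving for q(2):
  -3·q(2) = -36
  q(2) = 12.

12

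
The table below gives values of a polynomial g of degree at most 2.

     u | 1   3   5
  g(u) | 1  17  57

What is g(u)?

g(u) = 3u^2 - 4u + 2

Write g(u) = au^2 + bu + c. Substituting each data point gives a linear system:
  a + b + c = 1
  9a + 3b + c = 17
  25a + 5b + c = 57
Solving the system yields a = 3, b = -4, c = 2.
So g(u) = 3u^2 - 4u + 2.
Check: g(1) = 1. ✓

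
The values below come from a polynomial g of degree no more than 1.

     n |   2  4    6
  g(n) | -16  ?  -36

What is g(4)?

The 2 known points determine the degree-1 polynomial uniquely.
Write g(n) = an + b. Substituting each data point gives a linear system:
  2a + b = -16
  6a + b = -36
Solving the system yields a = -5, b = -6.
So g(n) = -5n - 6.
Then g(4) = -26.

-26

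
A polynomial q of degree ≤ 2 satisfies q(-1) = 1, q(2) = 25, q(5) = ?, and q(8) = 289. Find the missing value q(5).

121

The 3 known points determine the degree-2 polynomial uniquely.
Write q(n) = an^2 + bn + c. Substituting each data point gives a linear system:
  a - b + c = 1
  4a + 2b + c = 25
  64a + 8b + c = 289
Solving the system yields a = 4, b = 4, c = 1.
So q(n) = 4n² + 4n + 1.
Then q(5) = 121.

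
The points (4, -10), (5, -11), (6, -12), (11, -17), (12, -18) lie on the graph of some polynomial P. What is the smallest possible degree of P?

Divided differences on the nodes 4, 5, 6, 11, 12:
  order 0: -10  -11  -12  -17  -18
  order 1: -1  -1  -1  -1
  order 2: 0  0  0
  order 3: 0  0
  order 4: 0
The order-1 divided differences are all -1 (nonzero) and every higher order vanishes, so the data lies on a polynomial of degree exactly 1.

1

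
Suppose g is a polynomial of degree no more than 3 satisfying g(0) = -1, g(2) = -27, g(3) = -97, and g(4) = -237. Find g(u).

g(u) = -4u^3 + u^2 + u - 1

Write g(u) = au^3 + bu^2 + cu + d. Substituting each data point gives a linear system:
  d = -1
  8a + 4b + 2c + d = -27
  27a + 9b + 3c + d = -97
  64a + 16b + 4c + d = -237
Solving the system yields a = -4, b = 1, c = 1, d = -1.
So g(u) = -4u³ + u² + u - 1.
Check: g(3) = -97. ✓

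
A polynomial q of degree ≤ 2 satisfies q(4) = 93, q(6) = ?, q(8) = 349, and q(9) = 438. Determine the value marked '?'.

The 3 known points determine the degree-2 polynomial uniquely.
Write q(u) = au^2 + bu + c. Substituting each data point gives a linear system:
  16a + 4b + c = 93
  64a + 8b + c = 349
  81a + 9b + c = 438
Solving the system yields a = 5, b = 4, c = -3.
So q(u) = 5u^2 + 4u - 3.
Then q(6) = 201.

201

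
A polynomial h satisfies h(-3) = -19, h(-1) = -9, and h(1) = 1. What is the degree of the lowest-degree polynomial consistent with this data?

1

Forward differences of the values at u = -3, -1, 1:
  h  : -19  -9  1
  Δ  : 10  10
  Δ^2: 0
The first differences are constant (10) and nonzero, while all higher differences vanish, so the minimal degree is 1.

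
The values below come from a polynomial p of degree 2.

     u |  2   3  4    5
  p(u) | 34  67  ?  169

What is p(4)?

The 3 known points determine the degree-2 polynomial uniquely.
Write p(u) = au^2 + bu + c. Substituting each data point gives a linear system:
  4a + 2b + c = 34
  9a + 3b + c = 67
  25a + 5b + c = 169
Solving the system yields a = 6, b = 3, c = 4.
So p(u) = 6u^2 + 3u + 4.
Then p(4) = 112.

112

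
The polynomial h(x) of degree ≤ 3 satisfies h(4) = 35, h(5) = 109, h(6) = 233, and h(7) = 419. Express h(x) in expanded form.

Write h(x) = ax^3 + bx^2 + cx + d. Substituting each data point gives a linear system:
  64a + 16b + 4c + d = 35
  125a + 25b + 5c + d = 109
  216a + 36b + 6c + d = 233
  343a + 49b + 7c + d = 419
Solving the system yields a = 2, b = -5, c = -3, d = -1.
So h(x) = 2x³ - 5x² - 3x - 1.
Check: h(7) = 419. ✓

h(x) = 2x^3 - 5x^2 - 3x - 1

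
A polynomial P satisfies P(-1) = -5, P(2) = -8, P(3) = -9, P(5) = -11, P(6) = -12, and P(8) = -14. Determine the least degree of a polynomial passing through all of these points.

1

Divided differences on the nodes -1, 2, 3, 5, 6, 8:
  order 0: -5  -8  -9  -11  -12  -14
  order 1: -1  -1  -1  -1  -1
  order 2: 0  0  0  0
  order 3: 0  0  0
  order 4: 0  0
  order 5: 0
The order-1 divided differences are all -1 (nonzero) and every higher order vanishes, so the data lies on a polynomial of degree exactly 1.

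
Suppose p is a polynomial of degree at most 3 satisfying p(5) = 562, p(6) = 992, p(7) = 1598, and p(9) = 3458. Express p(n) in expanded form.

p(n) = 5n^3 - 2n^2 - 3n + 2

Write p(n) = an^3 + bn^2 + cn + d. Substituting each data point gives a linear system:
  125a + 25b + 5c + d = 562
  216a + 36b + 6c + d = 992
  343a + 49b + 7c + d = 1598
  729a + 81b + 9c + d = 3458
Solving the system yields a = 5, b = -2, c = -3, d = 2.
So p(n) = 5n^3 - 2n^2 - 3n + 2.
Check: p(5) = 562. ✓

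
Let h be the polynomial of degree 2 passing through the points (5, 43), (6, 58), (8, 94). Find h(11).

163

Write h(s) = as^2 + bs + c. Substituting each data point gives a linear system:
  25a + 5b + c = 43
  36a + 6b + c = 58
  64a + 8b + c = 94
Solving the system yields a = 1, b = 4, c = -2.
So h(s) = s^2 + 4s - 2.
Then h(11) = 163.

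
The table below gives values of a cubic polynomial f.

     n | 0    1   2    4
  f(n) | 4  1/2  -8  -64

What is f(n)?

f(n) = -n^3 + (1/2)n^2 - 3n + 4

Using the Lagrange interpolation formula with nodes 0, 1, 2, 4:
  L_0(n) = (n - 1)(n - 2)(n - 4) / -8
  L_1(n) = n(n - 2)(n - 4) / 3
  L_2(n) = n(n - 1)(n - 4) / -4
  L_3(n) = n(n - 1)(n - 2) / 24
Then f(n) = 4·L_0(n) + 1/2·L_1(n) - 8·L_2(n) - 64·L_3(n).
Expanding and collecting terms gives f(n) = -n^3 + (1/2)n^2 - 3n + 4.
Check: f(4) = -64. ✓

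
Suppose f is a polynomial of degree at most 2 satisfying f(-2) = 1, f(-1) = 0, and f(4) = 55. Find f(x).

f(x) = 2x^2 + 5x + 3

Write f(x) = ax^2 + bx + c. Substituting each data point gives a linear system:
  4a - 2b + c = 1
  a - b + c = 0
  16a + 4b + c = 55
Solving the system yields a = 2, b = 5, c = 3.
So f(x) = 2x² + 5x + 3.
Check: f(-2) = 1. ✓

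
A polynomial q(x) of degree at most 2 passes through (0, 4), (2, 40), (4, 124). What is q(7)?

340

Using the Lagrange interpolation formula with nodes 0, 2, 4:
  L_0(x) = (x - 2)(x - 4) / 8
  L_1(x) = x(x - 4) / -4
  L_2(x) = x(x - 2) / 8
Then q(x) = 4·L_0(x) + 40·L_1(x) + 124·L_2(x).
Expanding and collecting terms gives q(x) = 6x² + 6x + 4.
Evaluating at x = 7: q(7) = 340.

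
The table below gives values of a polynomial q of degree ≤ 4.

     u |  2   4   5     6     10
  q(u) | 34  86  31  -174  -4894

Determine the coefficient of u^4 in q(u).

-1

Write q(u) = au^4 + bu^3 + cu^2 + du + e. Substituting each data point gives a linear system:
  16a + 8b + 4c + 2d + e = 34
  256a + 64b + 16c + 4d + e = 86
  625a + 125b + 25c + 5d + e = 31
  1296a + 216b + 36c + 6d + e = -174
  10000a + 1000b + 100c + 10d + e = -4894
Solving the system yields a = -1, b = 5, c = 1, d = 0, e = 6.
So q(u) = -u^4 + 5u^3 + u^2 + 6.
The leading coefficient is -1.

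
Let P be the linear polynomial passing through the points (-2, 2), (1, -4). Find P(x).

Using the Lagrange interpolation formula with nodes -2, 1:
  L_0(x) = (x - 1) / -3
  L_1(x) = (x + 2) / 3
Then P(x) = 2·L_0(x) - 4·L_1(x).
Expanding and collecting terms gives P(x) = -2x - 2.
Check: P(1) = -4. ✓

P(x) = -2x - 2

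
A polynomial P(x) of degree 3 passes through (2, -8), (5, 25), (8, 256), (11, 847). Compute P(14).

1960

Forward differences of the values at x = 2, 5, 8, 11:
  P  : -8  25  256  847
  Δ  : 33  231  591
  Δ^2: 198  360
  Δ^3: 162
The third differences are constant, confirming degree 3.
Interpolating (Newton forward form) and evaluating at x = 14 gives P(14) = 1960.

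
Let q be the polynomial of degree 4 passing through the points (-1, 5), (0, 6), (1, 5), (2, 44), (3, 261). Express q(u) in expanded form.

Using the Lagrange interpolation formula with nodes -1, 0, 1, 2, 3:
  L_0(u) = u(u - 1)(u - 2)(u - 3) / 24
  L_1(u) = (u + 1)(u - 1)(u - 2)(u - 3) / -6
  L_2(u) = (u + 1)u(u - 2)(u - 3) / 4
  L_3(u) = (u + 1)u(u - 1)(u - 3) / -6
  L_4(u) = (u + 1)u(u - 1)(u - 2) / 24
Then q(u) = 5·L_0(u) + 6·L_1(u) + 5·L_2(u) + 44·L_3(u) + 261·L_4(u).
Expanding and collecting terms gives q(u) = 4u⁴ - u³ - 5u² + u + 6.
Check: q(3) = 261. ✓

q(u) = 4u^4 - u^3 - 5u^2 + u + 6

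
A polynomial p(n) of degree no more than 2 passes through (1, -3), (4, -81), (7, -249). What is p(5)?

-127

Write p(n) = an^2 + bn + c. Substituting each data point gives a linear system:
  a + b + c = -3
  16a + 4b + c = -81
  49a + 7b + c = -249
Solving the system yields a = -5, b = -1, c = 3.
So p(n) = -5n^2 - n + 3.
Then p(5) = -127.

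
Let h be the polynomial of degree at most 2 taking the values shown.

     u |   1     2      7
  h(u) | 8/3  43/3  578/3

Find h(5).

Using the Lagrange interpolation formula with nodes 1, 2, 7:
  L_0(u) = (u - 2)(u - 7) / 6
  L_1(u) = (u - 1)(u - 7) / -5
  L_2(u) = (u - 1)(u - 2) / 30
Then h(u) = 8/3·L_0(u) + 43/3·L_1(u) + 578/3·L_2(u).
Expanding and collecting terms gives h(u) = 4u² - (1/3)u - 1.
Evaluating at u = 5: h(5) = 292/3.

292/3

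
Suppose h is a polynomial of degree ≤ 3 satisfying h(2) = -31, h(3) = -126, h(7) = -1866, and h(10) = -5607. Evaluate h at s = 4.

-321

Using the Lagrange interpolation formula with nodes 2, 3, 7, 10:
  L_0(s) = (s - 3)(s - 7)(s - 10) / -40
  L_1(s) = (s - 2)(s - 7)(s - 10) / 28
  L_2(s) = (s - 2)(s - 3)(s - 10) / -60
  L_3(s) = (s - 2)(s - 3)(s - 7) / 168
Then h(s) = -31·L_0(s) - 126·L_1(s) - 1866·L_2(s) - 5607·L_3(s).
Expanding and collecting terms gives h(s) = -6s³ + 4s² - s + 3.
Evaluating at s = 4: h(4) = -321.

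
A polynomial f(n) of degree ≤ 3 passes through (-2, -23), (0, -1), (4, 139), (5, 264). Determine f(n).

f(n) = 2n^3 + 3n - 1

Using the Lagrange interpolation formula with nodes -2, 0, 4, 5:
  L_0(n) = n(n - 4)(n - 5) / -84
  L_1(n) = (n + 2)(n - 4)(n - 5) / 40
  L_2(n) = (n + 2)n(n - 5) / -24
  L_3(n) = (n + 2)n(n - 4) / 35
Then f(n) = -23·L_0(n) - 1·L_1(n) + 139·L_2(n) + 264·L_3(n).
Expanding and collecting terms gives f(n) = 2n³ + 3n - 1.
Check: f(4) = 139. ✓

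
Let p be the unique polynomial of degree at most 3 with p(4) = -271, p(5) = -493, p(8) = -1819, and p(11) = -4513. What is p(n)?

p(n) = -3n^3 - 4n^2 - 3n - 3

Using the Lagrange interpolation formula with nodes 4, 5, 8, 11:
  L_0(n) = (n - 5)(n - 8)(n - 11) / -28
  L_1(n) = (n - 4)(n - 8)(n - 11) / 18
  L_2(n) = (n - 4)(n - 5)(n - 11) / -36
  L_3(n) = (n - 4)(n - 5)(n - 8) / 126
Then p(n) = -271·L_0(n) - 493·L_1(n) - 1819·L_2(n) - 4513·L_3(n).
Expanding and collecting terms gives p(n) = -3n^3 - 4n^2 - 3n - 3.
Check: p(11) = -4513. ✓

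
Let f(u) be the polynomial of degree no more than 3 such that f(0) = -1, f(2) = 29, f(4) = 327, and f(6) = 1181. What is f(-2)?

Forward differences of the values at u = 0, 2, 4, 6:
  f  : -1  29  327  1181
  Δ  : 30  298  854
  Δ^2: 268  556
  Δ^3: 288
The third differences are constant, confirming degree 3.
Interpolating (Newton forward form) and evaluating at u = -2 gives f(-2) = -51.

-51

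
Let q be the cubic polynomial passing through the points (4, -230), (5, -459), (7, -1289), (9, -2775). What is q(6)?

Write q(n) = an^3 + bn^2 + cn + d. Substituting each data point gives a linear system:
  64a + 16b + 4c + d = -230
  125a + 25b + 5c + d = -459
  343a + 49b + 7c + d = -1289
  729a + 81b + 9c + d = -2775
Solving the system yields a = -4, b = 2, c = -3, d = 6.
So q(n) = -4n³ + 2n² - 3n + 6.
Then q(6) = -804.

-804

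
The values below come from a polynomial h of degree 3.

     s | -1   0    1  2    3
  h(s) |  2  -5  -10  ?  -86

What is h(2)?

The 4 known points determine the degree-3 polynomial uniquely.
Write h(s) = as^3 + bs^2 + cs + d. Substituting each data point gives a linear system:
  -a + b - c + d = 2
  d = -5
  a + b + c + d = -10
  27a + 9b + 3c + d = -86
Solving the system yields a = -3, b = 1, c = -3, d = -5.
So h(s) = -3s³ + s² - 3s - 5.
Then h(2) = -31.

-31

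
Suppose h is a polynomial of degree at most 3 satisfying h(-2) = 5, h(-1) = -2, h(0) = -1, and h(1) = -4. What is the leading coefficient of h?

Write h(x) = ax^3 + bx^2 + cx + d. Substituting each data point gives a linear system:
  -8a + 4b - 2c + d = 5
  -a + b - c + d = -2
  d = -1
  a + b + c + d = -4
Solving the system yields a = -2, b = -2, c = 1, d = -1.
So h(x) = -2x^3 - 2x^2 + x - 1.
The leading coefficient is -2.

-2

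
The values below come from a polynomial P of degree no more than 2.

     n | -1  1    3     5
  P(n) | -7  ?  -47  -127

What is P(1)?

The 3 known points determine the degree-2 polynomial uniquely.
Write P(n) = an^2 + bn + c. Substituting each data point gives a linear system:
  a - b + c = -7
  9a + 3b + c = -47
  25a + 5b + c = -127
Solving the system yields a = -5, b = 0, c = -2.
So P(n) = -5n² - 2.
Then P(1) = -7.

-7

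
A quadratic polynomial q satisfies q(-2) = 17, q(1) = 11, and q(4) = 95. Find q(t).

Write q(t) = at^2 + bt + c. Substituting each data point gives a linear system:
  4a - 2b + c = 17
  a + b + c = 11
  16a + 4b + c = 95
Solving the system yields a = 5, b = 3, c = 3.
So q(t) = 5t^2 + 3t + 3.
Check: q(1) = 11. ✓

q(t) = 5t^2 + 3t + 3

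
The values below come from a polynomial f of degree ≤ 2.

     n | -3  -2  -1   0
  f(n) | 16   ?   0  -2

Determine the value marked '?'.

6

The 3 known points determine the degree-2 polynomial uniquely.
Write f(n) = an^2 + bn + c. Substituting each data point gives a linear system:
  9a - 3b + c = 16
  a - b + c = 0
  c = -2
Solving the system yields a = 2, b = 0, c = -2.
So f(n) = 2n^2 - 2.
Then f(-2) = 6.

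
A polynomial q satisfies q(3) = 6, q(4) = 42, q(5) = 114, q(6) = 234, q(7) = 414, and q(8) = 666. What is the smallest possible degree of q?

Forward differences of the values at x = 3, 4, 5, 6, 7, 8:
  q  : 6  42  114  234  414  666
  Δ  : 36  72  120  180  252
  Δ^2: 36  48  60  72
  Δ^3: 12  12  12
  Δ^4: 0  0
  Δ^5: 0
The third differences are constant (12) and nonzero, while all higher differences vanish, so the minimal degree is 3.

3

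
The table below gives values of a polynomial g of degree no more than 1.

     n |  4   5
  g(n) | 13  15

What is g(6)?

17

Write g(n) = an + b. Substituting each data point gives a linear system:
  4a + b = 13
  5a + b = 15
Solving the system yields a = 2, b = 5.
So g(n) = 2n + 5.
Then g(6) = 17.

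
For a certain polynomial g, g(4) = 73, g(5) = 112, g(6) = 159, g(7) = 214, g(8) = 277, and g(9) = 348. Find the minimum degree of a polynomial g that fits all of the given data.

Forward differences of the values at s = 4, 5, 6, 7, 8, 9:
  g  : 73  112  159  214  277  348
  Δ  : 39  47  55  63  71
  Δ^2: 8  8  8  8
  Δ^3: 0  0  0
  Δ^4: 0  0
  Δ^5: 0
The second differences are constant (8) and nonzero, while all higher differences vanish, so the minimal degree is 2.

2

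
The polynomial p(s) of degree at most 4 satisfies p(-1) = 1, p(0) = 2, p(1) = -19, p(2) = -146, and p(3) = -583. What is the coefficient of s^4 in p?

Write p(s) = as^4 + bs^3 + cs^2 + ds + e. Substituting each data point gives a linear system:
  a - b + c - d + e = 1
  e = 2
  a + b + c + d + e = -19
  16a + 8b + 4c + 2d + e = -146
  81a + 27b + 9c + 3d + e = -583
Solving the system yields a = -5, b = -4, c = -6, d = -6, e = 2.
So p(s) = -5s^4 - 4s^3 - 6s^2 - 6s + 2.
The leading coefficient is -5.

-5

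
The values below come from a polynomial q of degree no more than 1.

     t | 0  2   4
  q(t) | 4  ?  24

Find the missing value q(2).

14

The 2 known points determine the degree-1 polynomial uniquely.
Write q(t) = at + b. Substituting each data point gives a linear system:
  b = 4
  4a + b = 24
Solving the system yields a = 5, b = 4.
So q(t) = 5t + 4.
Then q(2) = 14.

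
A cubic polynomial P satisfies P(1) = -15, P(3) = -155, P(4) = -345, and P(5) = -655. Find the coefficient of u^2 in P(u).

Write P(u) = au^3 + bu^2 + cu + d. Substituting each data point gives a linear system:
  a + b + c + d = -15
  27a + 9b + 3c + d = -155
  64a + 16b + 4c + d = -345
  125a + 25b + 5c + d = -655
Solving the system yields a = -5, b = 0, c = -5, d = -5.
So P(u) = -5u³ - 5u - 5.
The coefficient of u^2 is 0.

0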